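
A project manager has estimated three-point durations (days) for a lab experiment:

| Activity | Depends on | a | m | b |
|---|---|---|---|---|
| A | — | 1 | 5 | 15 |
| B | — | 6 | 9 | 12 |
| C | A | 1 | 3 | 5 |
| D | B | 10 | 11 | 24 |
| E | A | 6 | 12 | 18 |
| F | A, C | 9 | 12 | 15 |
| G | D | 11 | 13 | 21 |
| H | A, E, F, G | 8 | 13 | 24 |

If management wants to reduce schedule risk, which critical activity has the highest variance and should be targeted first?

H

te_A = (1 + 4·5 + 15)/6 = 36/6 = 6; σ²_A = ((15−1)/6)² = 5.444
te_B = (6 + 4·9 + 12)/6 = 54/6 = 9; σ²_B = ((12−6)/6)² = 1.000
te_C = (1 + 4·3 + 5)/6 = 18/6 = 3; σ²_C = ((5−1)/6)² = 0.444
te_D = (10 + 4·11 + 24)/6 = 78/6 = 13; σ²_D = ((24−10)/6)² = 5.444
te_E = (6 + 4·12 + 18)/6 = 72/6 = 12; σ²_E = ((18−6)/6)² = 4.000
te_F = (9 + 4·12 + 15)/6 = 72/6 = 12; σ²_F = ((15−9)/6)² = 1.000
te_G = (11 + 4·13 + 21)/6 = 84/6 = 14; σ²_G = ((21−11)/6)² = 2.778
te_H = (8 + 4·13 + 24)/6 = 84/6 = 14; σ²_H = ((24−8)/6)² = 7.111

Forward pass:
ES_A = 0; EF_A = 6
ES_B = 0; EF_B = 9
ES_C = 6; EF_C = 6+3 = 9
ES_D = 9; EF_D = 9+13 = 22
ES_E = 6; EF_E = 6+12 = 18
ES_F = max(EF_A=6, EF_C=9) = 9; EF_F = 9+12 = 21
ES_G = 22; EF_G = 22+14 = 36
ES_H = max(EF_A=6, EF_E=18, EF_F=21, EF_G=36) = 36; EF_H = 36+14 = 50
Expected project duration μ = 50 days. Critical path: B → D → G → H.

Variances on critical path: σ²_B=1.000, σ²_D=5.444, σ²_G=2.778, σ²_H=7.111.
Largest is σ²_H = 7.111.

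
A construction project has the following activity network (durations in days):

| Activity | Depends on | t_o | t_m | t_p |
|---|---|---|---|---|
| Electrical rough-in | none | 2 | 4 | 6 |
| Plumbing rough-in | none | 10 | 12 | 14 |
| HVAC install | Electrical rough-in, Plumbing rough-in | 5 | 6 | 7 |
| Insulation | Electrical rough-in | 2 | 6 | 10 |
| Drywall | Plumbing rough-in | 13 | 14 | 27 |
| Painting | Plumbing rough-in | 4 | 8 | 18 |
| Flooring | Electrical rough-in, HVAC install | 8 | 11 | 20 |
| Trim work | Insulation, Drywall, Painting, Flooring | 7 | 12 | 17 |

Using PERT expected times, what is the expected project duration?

te_Electrical rough-in = (2 + 4·4 + 6)/6 = 24/6 = 4
te_Plumbing rough-in = (10 + 4·12 + 14)/6 = 72/6 = 12
te_HVAC install = (5 + 4·6 + 7)/6 = 36/6 = 6
te_Insulation = (2 + 4·6 + 10)/6 = 36/6 = 6
te_Drywall = (13 + 4·14 + 27)/6 = 96/6 = 16
te_Painting = (4 + 4·8 + 18)/6 = 54/6 = 9
te_Flooring = (8 + 4·11 + 20)/6 = 72/6 = 12
te_Trim work = (7 + 4·12 + 17)/6 = 72/6 = 12

Forward pass:
ES_Electrical rough-in = 0; EF_Electrical rough-in = 4
ES_Plumbing rough-in = 0; EF_Plumbing rough-in = 12
ES_HVAC install = max(EF_Electrical rough-in=4, EF_Plumbing rough-in=12) = 12; EF_HVAC install = 12+6 = 18
ES_Insulation = 4; EF_Insulation = 4+6 = 10
ES_Drywall = 12; EF_Drywall = 12+16 = 28
ES_Painting = 12; EF_Painting = 12+9 = 21
ES_Flooring = max(EF_Electrical rough-in=4, EF_HVAC install=18) = 18; EF_Flooring = 18+12 = 30
ES_Trim work = max(EF_Insulation=10, EF_Drywall=28, EF_Painting=21, EF_Flooring=30) = 30; EF_Trim work = 30+12 = 42
Expected project duration μ = 42 days. Critical path: Plumbing rough-in → HVAC install → Flooring → Trim work.

42 days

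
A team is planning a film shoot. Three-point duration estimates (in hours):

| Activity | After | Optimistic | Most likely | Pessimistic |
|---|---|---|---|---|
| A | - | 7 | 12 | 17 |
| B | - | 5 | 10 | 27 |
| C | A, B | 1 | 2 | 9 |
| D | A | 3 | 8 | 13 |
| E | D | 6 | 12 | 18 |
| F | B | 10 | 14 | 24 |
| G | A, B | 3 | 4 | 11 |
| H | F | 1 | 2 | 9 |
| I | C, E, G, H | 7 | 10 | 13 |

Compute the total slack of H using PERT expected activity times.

te_A = (7 + 4·12 + 17)/6 = 72/6 = 12
te_B = (5 + 4·10 + 27)/6 = 72/6 = 12
te_C = (1 + 4·2 + 9)/6 = 18/6 = 3
te_D = (3 + 4·8 + 13)/6 = 48/6 = 8
te_E = (6 + 4·12 + 18)/6 = 72/6 = 12
te_F = (10 + 4·14 + 24)/6 = 90/6 = 15
te_G = (3 + 4·4 + 11)/6 = 30/6 = 5
te_H = (1 + 4·2 + 9)/6 = 18/6 = 3
te_I = (7 + 4·10 + 13)/6 = 60/6 = 10

Forward pass:
ES_A = 0; EF_A = 12
ES_B = 0; EF_B = 12
ES_C = max(EF_A=12, EF_B=12) = 12; EF_C = 12+3 = 15
ES_D = 12; EF_D = 12+8 = 20
ES_E = 20; EF_E = 20+12 = 32
ES_F = 12; EF_F = 12+15 = 27
ES_G = max(EF_A=12, EF_B=12) = 12; EF_G = 12+5 = 17
ES_H = 27; EF_H = 27+3 = 30
ES_I = max(EF_C=15, EF_E=32, EF_G=17, EF_H=30) = 32; EF_I = 32+10 = 42
Expected project duration μ = 42 hours. Critical path: A → D → E → I.

Backward pass:
LF_I = 42; LS_I = 42−10 = 32
LF_H = LS_I = 32; LS_H = 32−3 = 29
LF_G = LS_I = 32; LS_G = 32−5 = 27
LF_F = LS_H = 29; LS_F = 29−15 = 14
LF_E = LS_I = 32; LS_E = 32−12 = 20
LF_D = LS_E = 20; LS_D = 20−8 = 12
LF_C = LS_I = 32; LS_C = 32−3 = 29
LF_B = min(LS_C=29, LS_F=14, LS_G=27) = 14; LS_B = 14−12 = 2
LF_A = min(LS_C=29, LS_D=12, LS_G=27) = 12; LS_A = 12−12 = 0
Slack_H = LS_H − ES_H = 29 − 27 = 2

2 hours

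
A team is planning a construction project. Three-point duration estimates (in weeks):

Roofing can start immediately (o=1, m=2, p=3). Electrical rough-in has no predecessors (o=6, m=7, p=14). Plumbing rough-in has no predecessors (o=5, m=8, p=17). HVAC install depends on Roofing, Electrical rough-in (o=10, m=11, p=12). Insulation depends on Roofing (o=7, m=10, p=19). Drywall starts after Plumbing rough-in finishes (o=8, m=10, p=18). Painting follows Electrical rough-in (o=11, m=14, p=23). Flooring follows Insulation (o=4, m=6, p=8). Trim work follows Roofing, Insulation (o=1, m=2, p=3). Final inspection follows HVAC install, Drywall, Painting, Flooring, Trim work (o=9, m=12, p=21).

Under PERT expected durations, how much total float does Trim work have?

8 weeks

te_Roofing = (1 + 4·2 + 3)/6 = 12/6 = 2
te_Electrical rough-in = (6 + 4·7 + 14)/6 = 48/6 = 8
te_Plumbing rough-in = (5 + 4·8 + 17)/6 = 54/6 = 9
te_HVAC install = (10 + 4·11 + 12)/6 = 66/6 = 11
te_Insulation = (7 + 4·10 + 19)/6 = 66/6 = 11
te_Drywall = (8 + 4·10 + 18)/6 = 66/6 = 11
te_Painting = (11 + 4·14 + 23)/6 = 90/6 = 15
te_Flooring = (4 + 4·6 + 8)/6 = 36/6 = 6
te_Trim work = (1 + 4·2 + 3)/6 = 12/6 = 2
te_Final inspection = (9 + 4·12 + 21)/6 = 78/6 = 13

Forward pass:
ES_Roofing = 0; EF_Roofing = 2
ES_Electrical rough-in = 0; EF_Electrical rough-in = 8
ES_Plumbing rough-in = 0; EF_Plumbing rough-in = 9
ES_HVAC install = max(EF_Roofing=2, EF_Electrical rough-in=8) = 8; EF_HVAC install = 8+11 = 19
ES_Insulation = 2; EF_Insulation = 2+11 = 13
ES_Drywall = 9; EF_Drywall = 9+11 = 20
ES_Painting = 8; EF_Painting = 8+15 = 23
ES_Flooring = 13; EF_Flooring = 13+6 = 19
ES_Trim work = max(EF_Roofing=2, EF_Insulation=13) = 13; EF_Trim work = 13+2 = 15
ES_Final inspection = max(EF_HVAC install=19, EF_Drywall=20, EF_Painting=23, EF_Flooring=19, EF_Trim work=15) = 23; EF_Final inspection = 23+13 = 36
Expected project duration μ = 36 weeks. Critical path: Electrical rough-in → Painting → Final inspection.

Backward pass:
LF_Final inspection = 36; LS_Final inspection = 36−13 = 23
LF_Trim work = LS_Final inspection = 23; LS_Trim work = 23−2 = 21
LF_Flooring = LS_Final inspection = 23; LS_Flooring = 23−6 = 17
LF_Painting = LS_Final inspection = 23; LS_Painting = 23−15 = 8
LF_Drywall = LS_Final inspection = 23; LS_Drywall = 23−11 = 12
LF_Insulation = min(LS_Flooring=17, LS_Trim work=21) = 17; LS_Insulation = 17−11 = 6
LF_HVAC install = LS_Final inspection = 23; LS_HVAC install = 23−11 = 12
LF_Plumbing rough-in = LS_Drywall = 12; LS_Plumbing rough-in = 12−9 = 3
LF_Electrical rough-in = min(LS_HVAC install=12, LS_Painting=8) = 8; LS_Electrical rough-in = 8−8 = 0
LF_Roofing = min(LS_HVAC install=12, LS_Insulation=6, LS_Trim work=21) = 6; LS_Roofing = 6−2 = 4
Slack_Trim work = LS_Trim work − ES_Trim work = 21 − 13 = 8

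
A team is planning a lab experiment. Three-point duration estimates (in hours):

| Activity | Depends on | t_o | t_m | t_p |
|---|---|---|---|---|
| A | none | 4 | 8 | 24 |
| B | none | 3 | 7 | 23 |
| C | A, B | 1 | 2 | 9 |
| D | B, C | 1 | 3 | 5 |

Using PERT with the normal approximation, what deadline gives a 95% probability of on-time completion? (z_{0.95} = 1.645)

22.0 hours

te_A = (4 + 4·8 + 24)/6 = 60/6 = 10; σ²_A = ((24−4)/6)² = 11.111
te_B = (3 + 4·7 + 23)/6 = 54/6 = 9; σ²_B = ((23−3)/6)² = 11.111
te_C = (1 + 4·2 + 9)/6 = 18/6 = 3; σ²_C = ((9−1)/6)² = 1.778
te_D = (1 + 4·3 + 5)/6 = 18/6 = 3; σ²_D = ((5−1)/6)² = 0.444

Forward pass:
ES_A = 0; EF_A = 10
ES_B = 0; EF_B = 9
ES_C = max(EF_A=10, EF_B=9) = 10; EF_C = 10+3 = 13
ES_D = max(EF_B=9, EF_C=13) = 13; EF_D = 13+3 = 16
Expected project duration μ = 16 hours. Critical path: A → C → D.

Variance along critical path = 11.111 + 1.778 + 0.444 = 13.333; σ = 3.651 hours.
D = μ + z·σ = 16 + 1.645·3.651 = 22.0 hours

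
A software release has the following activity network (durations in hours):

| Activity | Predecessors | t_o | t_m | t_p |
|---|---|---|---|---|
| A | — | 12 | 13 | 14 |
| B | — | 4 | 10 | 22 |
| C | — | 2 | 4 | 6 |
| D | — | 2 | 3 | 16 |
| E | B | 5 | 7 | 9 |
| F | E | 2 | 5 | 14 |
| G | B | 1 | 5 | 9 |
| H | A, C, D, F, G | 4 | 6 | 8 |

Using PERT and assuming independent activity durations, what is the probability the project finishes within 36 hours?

0.946

te_A = (12 + 4·13 + 14)/6 = 78/6 = 13; σ²_A = ((14−12)/6)² = 0.111
te_B = (4 + 4·10 + 22)/6 = 66/6 = 11; σ²_B = ((22−4)/6)² = 9.000
te_C = (2 + 4·4 + 6)/6 = 24/6 = 4; σ²_C = ((6−2)/6)² = 0.444
te_D = (2 + 4·3 + 16)/6 = 30/6 = 5; σ²_D = ((16−2)/6)² = 5.444
te_E = (5 + 4·7 + 9)/6 = 42/6 = 7; σ²_E = ((9−5)/6)² = 0.444
te_F = (2 + 4·5 + 14)/6 = 36/6 = 6; σ²_F = ((14−2)/6)² = 4.000
te_G = (1 + 4·5 + 9)/6 = 30/6 = 5; σ²_G = ((9−1)/6)² = 1.778
te_H = (4 + 4·6 + 8)/6 = 36/6 = 6; σ²_H = ((8−4)/6)² = 0.444

Forward pass:
ES_A = 0; EF_A = 13
ES_B = 0; EF_B = 11
ES_C = 0; EF_C = 4
ES_D = 0; EF_D = 5
ES_E = 11; EF_E = 11+7 = 18
ES_F = 18; EF_F = 18+6 = 24
ES_G = 11; EF_G = 11+5 = 16
ES_H = max(EF_A=13, EF_C=4, EF_D=5, EF_F=24, EF_G=16) = 24; EF_H = 24+6 = 30
Expected project duration μ = 30 hours. Critical path: B → E → F → H.

Variance along critical path = 9.000 + 0.444 + 4.000 + 0.444 = 13.889; σ = √13.889 = 3.727 hours.
Z = (36 − 30) / 3.727 = 1.610
P(T ≤ 36) = Φ(1.610) ≈ 0.946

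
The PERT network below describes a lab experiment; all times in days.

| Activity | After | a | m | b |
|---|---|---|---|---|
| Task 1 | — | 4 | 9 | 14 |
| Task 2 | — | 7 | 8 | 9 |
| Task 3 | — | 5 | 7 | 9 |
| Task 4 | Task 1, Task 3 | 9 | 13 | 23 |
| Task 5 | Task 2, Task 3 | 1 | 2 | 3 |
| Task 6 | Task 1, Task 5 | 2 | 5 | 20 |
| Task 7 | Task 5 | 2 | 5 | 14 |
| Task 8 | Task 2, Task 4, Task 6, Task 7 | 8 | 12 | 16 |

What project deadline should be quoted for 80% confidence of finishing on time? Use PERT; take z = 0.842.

37.7 days

te_Task 1 = (4 + 4·9 + 14)/6 = 54/6 = 9; σ²_Task 1 = ((14−4)/6)² = 2.778
te_Task 2 = (7 + 4·8 + 9)/6 = 48/6 = 8; σ²_Task 2 = ((9−7)/6)² = 0.111
te_Task 3 = (5 + 4·7 + 9)/6 = 42/6 = 7; σ²_Task 3 = ((9−5)/6)² = 0.444
te_Task 4 = (9 + 4·13 + 23)/6 = 84/6 = 14; σ²_Task 4 = ((23−9)/6)² = 5.444
te_Task 5 = (1 + 4·2 + 3)/6 = 12/6 = 2; σ²_Task 5 = ((3−1)/6)² = 0.111
te_Task 6 = (2 + 4·5 + 20)/6 = 42/6 = 7; σ²_Task 6 = ((20−2)/6)² = 9.000
te_Task 7 = (2 + 4·5 + 14)/6 = 36/6 = 6; σ²_Task 7 = ((14−2)/6)² = 4.000
te_Task 8 = (8 + 4·12 + 16)/6 = 72/6 = 12; σ²_Task 8 = ((16−8)/6)² = 1.778

Forward pass:
ES_Task 1 = 0; EF_Task 1 = 9
ES_Task 2 = 0; EF_Task 2 = 8
ES_Task 3 = 0; EF_Task 3 = 7
ES_Task 4 = max(EF_Task 1=9, EF_Task 3=7) = 9; EF_Task 4 = 9+14 = 23
ES_Task 5 = max(EF_Task 2=8, EF_Task 3=7) = 8; EF_Task 5 = 8+2 = 10
ES_Task 6 = max(EF_Task 1=9, EF_Task 5=10) = 10; EF_Task 6 = 10+7 = 17
ES_Task 7 = 10; EF_Task 7 = 10+6 = 16
ES_Task 8 = max(EF_Task 2=8, EF_Task 4=23, EF_Task 6=17, EF_Task 7=16) = 23; EF_Task 8 = 23+12 = 35
Expected project duration μ = 35 days. Critical path: Task 1 → Task 4 → Task 8.

Variance along critical path = 2.778 + 5.444 + 1.778 = 10.000; σ = 3.162 days.
D = μ + z·σ = 35 + 0.842·3.162 = 37.7 days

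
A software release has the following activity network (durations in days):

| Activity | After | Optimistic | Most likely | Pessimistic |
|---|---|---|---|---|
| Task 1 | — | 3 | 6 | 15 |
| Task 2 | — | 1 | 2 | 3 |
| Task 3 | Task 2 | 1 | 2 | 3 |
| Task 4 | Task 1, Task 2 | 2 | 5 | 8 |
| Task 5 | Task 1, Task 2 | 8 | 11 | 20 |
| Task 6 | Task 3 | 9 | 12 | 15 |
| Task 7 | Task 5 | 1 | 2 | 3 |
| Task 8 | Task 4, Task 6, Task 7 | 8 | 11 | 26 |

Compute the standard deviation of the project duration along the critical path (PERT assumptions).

4.14 days

te_Task 1 = (3 + 4·6 + 15)/6 = 42/6 = 7; σ²_Task 1 = ((15−3)/6)² = 4.000
te_Task 2 = (1 + 4·2 + 3)/6 = 12/6 = 2; σ²_Task 2 = ((3−1)/6)² = 0.111
te_Task 3 = (1 + 4·2 + 3)/6 = 12/6 = 2; σ²_Task 3 = ((3−1)/6)² = 0.111
te_Task 4 = (2 + 4·5 + 8)/6 = 30/6 = 5; σ²_Task 4 = ((8−2)/6)² = 1.000
te_Task 5 = (8 + 4·11 + 20)/6 = 72/6 = 12; σ²_Task 5 = ((20−8)/6)² = 4.000
te_Task 6 = (9 + 4·12 + 15)/6 = 72/6 = 12; σ²_Task 6 = ((15−9)/6)² = 1.000
te_Task 7 = (1 + 4·2 + 3)/6 = 12/6 = 2; σ²_Task 7 = ((3−1)/6)² = 0.111
te_Task 8 = (8 + 4·11 + 26)/6 = 78/6 = 13; σ²_Task 8 = ((26−8)/6)² = 9.000

Forward pass:
ES_Task 1 = 0; EF_Task 1 = 7
ES_Task 2 = 0; EF_Task 2 = 2
ES_Task 3 = 2; EF_Task 3 = 2+2 = 4
ES_Task 4 = max(EF_Task 1=7, EF_Task 2=2) = 7; EF_Task 4 = 7+5 = 12
ES_Task 5 = max(EF_Task 1=7, EF_Task 2=2) = 7; EF_Task 5 = 7+12 = 19
ES_Task 6 = 4; EF_Task 6 = 4+12 = 16
ES_Task 7 = 19; EF_Task 7 = 19+2 = 21
ES_Task 8 = max(EF_Task 4=12, EF_Task 6=16, EF_Task 7=21) = 21; EF_Task 8 = 21+13 = 34
Expected project duration μ = 34 days. Critical path: Task 1 → Task 5 → Task 7 → Task 8.

Variance along critical path = 4.000 + 4.000 + 0.111 + 9.000 = 17.111
σ = √17.111 = 4.137 days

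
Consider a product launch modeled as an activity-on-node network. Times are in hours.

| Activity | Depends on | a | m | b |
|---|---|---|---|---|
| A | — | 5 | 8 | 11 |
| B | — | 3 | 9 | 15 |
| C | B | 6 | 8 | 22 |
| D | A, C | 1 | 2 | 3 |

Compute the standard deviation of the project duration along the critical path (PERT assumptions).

3.35 hours

te_A = (5 + 4·8 + 11)/6 = 48/6 = 8; σ²_A = ((11−5)/6)² = 1.000
te_B = (3 + 4·9 + 15)/6 = 54/6 = 9; σ²_B = ((15−3)/6)² = 4.000
te_C = (6 + 4·8 + 22)/6 = 60/6 = 10; σ²_C = ((22−6)/6)² = 7.111
te_D = (1 + 4·2 + 3)/6 = 12/6 = 2; σ²_D = ((3−1)/6)² = 0.111

Forward pass:
ES_A = 0; EF_A = 8
ES_B = 0; EF_B = 9
ES_C = 9; EF_C = 9+10 = 19
ES_D = max(EF_A=8, EF_C=19) = 19; EF_D = 19+2 = 21
Expected project duration μ = 21 hours. Critical path: B → C → D.

Variance along critical path = 4.000 + 7.111 + 0.111 = 11.222
σ = √11.222 = 3.350 hours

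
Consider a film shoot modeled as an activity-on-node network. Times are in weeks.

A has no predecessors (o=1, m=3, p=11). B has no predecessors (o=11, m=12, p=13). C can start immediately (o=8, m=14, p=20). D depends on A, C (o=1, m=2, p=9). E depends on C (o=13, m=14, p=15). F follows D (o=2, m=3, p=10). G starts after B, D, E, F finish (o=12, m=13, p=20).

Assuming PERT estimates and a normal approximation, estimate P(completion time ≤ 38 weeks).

te_A = (1 + 4·3 + 11)/6 = 24/6 = 4; σ²_A = ((11−1)/6)² = 2.778
te_B = (11 + 4·12 + 13)/6 = 72/6 = 12; σ²_B = ((13−11)/6)² = 0.111
te_C = (8 + 4·14 + 20)/6 = 84/6 = 14; σ²_C = ((20−8)/6)² = 4.000
te_D = (1 + 4·2 + 9)/6 = 18/6 = 3; σ²_D = ((9−1)/6)² = 1.778
te_E = (13 + 4·14 + 15)/6 = 84/6 = 14; σ²_E = ((15−13)/6)² = 0.111
te_F = (2 + 4·3 + 10)/6 = 24/6 = 4; σ²_F = ((10−2)/6)² = 1.778
te_G = (12 + 4·13 + 20)/6 = 84/6 = 14; σ²_G = ((20−12)/6)² = 1.778

Forward pass:
ES_A = 0; EF_A = 4
ES_B = 0; EF_B = 12
ES_C = 0; EF_C = 14
ES_D = max(EF_A=4, EF_C=14) = 14; EF_D = 14+3 = 17
ES_E = 14; EF_E = 14+14 = 28
ES_F = 17; EF_F = 17+4 = 21
ES_G = max(EF_B=12, EF_D=17, EF_E=28, EF_F=21) = 28; EF_G = 28+14 = 42
Expected project duration μ = 42 weeks. Critical path: C → E → G.

Variance along critical path = 4.000 + 0.111 + 1.778 = 5.889; σ = √5.889 = 2.427 weeks.
Z = (38 − 42) / 2.427 = -1.648
P(T ≤ 38) = Φ(-1.648) ≈ 0.050

0.050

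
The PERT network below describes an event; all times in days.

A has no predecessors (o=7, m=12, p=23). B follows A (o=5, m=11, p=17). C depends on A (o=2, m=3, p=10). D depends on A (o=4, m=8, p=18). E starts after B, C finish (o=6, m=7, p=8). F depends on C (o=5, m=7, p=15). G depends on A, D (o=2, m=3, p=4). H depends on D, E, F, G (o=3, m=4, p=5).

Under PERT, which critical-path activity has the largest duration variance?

te_A = (7 + 4·12 + 23)/6 = 78/6 = 13; σ²_A = ((23−7)/6)² = 7.111
te_B = (5 + 4·11 + 17)/6 = 66/6 = 11; σ²_B = ((17−5)/6)² = 4.000
te_C = (2 + 4·3 + 10)/6 = 24/6 = 4; σ²_C = ((10−2)/6)² = 1.778
te_D = (4 + 4·8 + 18)/6 = 54/6 = 9; σ²_D = ((18−4)/6)² = 5.444
te_E = (6 + 4·7 + 8)/6 = 42/6 = 7; σ²_E = ((8−6)/6)² = 0.111
te_F = (5 + 4·7 + 15)/6 = 48/6 = 8; σ²_F = ((15−5)/6)² = 2.778
te_G = (2 + 4·3 + 4)/6 = 18/6 = 3; σ²_G = ((4−2)/6)² = 0.111
te_H = (3 + 4·4 + 5)/6 = 24/6 = 4; σ²_H = ((5−3)/6)² = 0.111

Forward pass:
ES_A = 0; EF_A = 13
ES_B = 13; EF_B = 13+11 = 24
ES_C = 13; EF_C = 13+4 = 17
ES_D = 13; EF_D = 13+9 = 22
ES_E = max(EF_B=24, EF_C=17) = 24; EF_E = 24+7 = 31
ES_F = 17; EF_F = 17+8 = 25
ES_G = max(EF_A=13, EF_D=22) = 22; EF_G = 22+3 = 25
ES_H = max(EF_D=22, EF_E=31, EF_F=25, EF_G=25) = 31; EF_H = 31+4 = 35
Expected project duration μ = 35 days. Critical path: A → B → E → H.

Variances on critical path: σ²_A=7.111, σ²_B=4.000, σ²_E=0.111, σ²_H=0.111.
Largest is σ²_A = 7.111.

A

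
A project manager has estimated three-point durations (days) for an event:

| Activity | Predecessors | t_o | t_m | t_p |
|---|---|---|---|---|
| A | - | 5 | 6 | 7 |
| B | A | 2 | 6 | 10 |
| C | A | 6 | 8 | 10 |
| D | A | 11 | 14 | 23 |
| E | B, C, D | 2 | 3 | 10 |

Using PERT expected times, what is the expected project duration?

25 days

te_A = (5 + 4·6 + 7)/6 = 36/6 = 6
te_B = (2 + 4·6 + 10)/6 = 36/6 = 6
te_C = (6 + 4·8 + 10)/6 = 48/6 = 8
te_D = (11 + 4·14 + 23)/6 = 90/6 = 15
te_E = (2 + 4·3 + 10)/6 = 24/6 = 4

Forward pass:
ES_A = 0; EF_A = 6
ES_B = 6; EF_B = 6+6 = 12
ES_C = 6; EF_C = 6+8 = 14
ES_D = 6; EF_D = 6+15 = 21
ES_E = max(EF_B=12, EF_C=14, EF_D=21) = 21; EF_E = 21+4 = 25
Expected project duration μ = 25 days. Critical path: A → D → E.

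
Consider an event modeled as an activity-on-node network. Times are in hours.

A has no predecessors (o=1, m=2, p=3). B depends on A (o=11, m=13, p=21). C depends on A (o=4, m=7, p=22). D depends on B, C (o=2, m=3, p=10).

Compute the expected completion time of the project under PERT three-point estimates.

20 hours

te_A = (1 + 4·2 + 3)/6 = 12/6 = 2
te_B = (11 + 4·13 + 21)/6 = 84/6 = 14
te_C = (4 + 4·7 + 22)/6 = 54/6 = 9
te_D = (2 + 4·3 + 10)/6 = 24/6 = 4

Forward pass:
ES_A = 0; EF_A = 2
ES_B = 2; EF_B = 2+14 = 16
ES_C = 2; EF_C = 2+9 = 11
ES_D = max(EF_B=16, EF_C=11) = 16; EF_D = 16+4 = 20
Expected project duration μ = 20 hours. Critical path: A → B → D.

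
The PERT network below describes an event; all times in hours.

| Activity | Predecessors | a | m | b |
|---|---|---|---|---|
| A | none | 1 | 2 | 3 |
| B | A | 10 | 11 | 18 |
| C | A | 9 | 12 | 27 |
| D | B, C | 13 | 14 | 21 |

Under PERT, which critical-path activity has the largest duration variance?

C

te_A = (1 + 4·2 + 3)/6 = 12/6 = 2; σ²_A = ((3−1)/6)² = 0.111
te_B = (10 + 4·11 + 18)/6 = 72/6 = 12; σ²_B = ((18−10)/6)² = 1.778
te_C = (9 + 4·12 + 27)/6 = 84/6 = 14; σ²_C = ((27−9)/6)² = 9.000
te_D = (13 + 4·14 + 21)/6 = 90/6 = 15; σ²_D = ((21−13)/6)² = 1.778

Forward pass:
ES_A = 0; EF_A = 2
ES_B = 2; EF_B = 2+12 = 14
ES_C = 2; EF_C = 2+14 = 16
ES_D = max(EF_B=14, EF_C=16) = 16; EF_D = 16+15 = 31
Expected project duration μ = 31 hours. Critical path: A → C → D.

Variances on critical path: σ²_A=0.111, σ²_C=9.000, σ²_D=1.778.
Largest is σ²_C = 9.000.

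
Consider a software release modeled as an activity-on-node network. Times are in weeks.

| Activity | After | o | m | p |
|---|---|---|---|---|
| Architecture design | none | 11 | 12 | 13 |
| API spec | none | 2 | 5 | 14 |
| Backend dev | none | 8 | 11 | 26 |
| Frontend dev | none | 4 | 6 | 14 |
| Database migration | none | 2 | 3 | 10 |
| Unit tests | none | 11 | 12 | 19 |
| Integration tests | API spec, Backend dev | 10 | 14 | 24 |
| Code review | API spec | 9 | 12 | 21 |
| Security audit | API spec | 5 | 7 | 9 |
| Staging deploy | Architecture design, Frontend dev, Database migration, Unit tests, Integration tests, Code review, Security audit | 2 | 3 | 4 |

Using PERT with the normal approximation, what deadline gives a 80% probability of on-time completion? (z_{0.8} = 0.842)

34.2 weeks

te_Architecture design = (11 + 4·12 + 13)/6 = 72/6 = 12; σ²_Architecture design = ((13−11)/6)² = 0.111
te_API spec = (2 + 4·5 + 14)/6 = 36/6 = 6; σ²_API spec = ((14−2)/6)² = 4.000
te_Backend dev = (8 + 4·11 + 26)/6 = 78/6 = 13; σ²_Backend dev = ((26−8)/6)² = 9.000
te_Frontend dev = (4 + 4·6 + 14)/6 = 42/6 = 7; σ²_Frontend dev = ((14−4)/6)² = 2.778
te_Database migration = (2 + 4·3 + 10)/6 = 24/6 = 4; σ²_Database migration = ((10−2)/6)² = 1.778
te_Unit tests = (11 + 4·12 + 19)/6 = 78/6 = 13; σ²_Unit tests = ((19−11)/6)² = 1.778
te_Integration tests = (10 + 4·14 + 24)/6 = 90/6 = 15; σ²_Integration tests = ((24−10)/6)² = 5.444
te_Code review = (9 + 4·12 + 21)/6 = 78/6 = 13; σ²_Code review = ((21−9)/6)² = 4.000
te_Security audit = (5 + 4·7 + 9)/6 = 42/6 = 7; σ²_Security audit = ((9−5)/6)² = 0.444
te_Staging deploy = (2 + 4·3 + 4)/6 = 18/6 = 3; σ²_Staging deploy = ((4−2)/6)² = 0.111

Forward pass:
ES_Architecture design = 0; EF_Architecture design = 12
ES_API spec = 0; EF_API spec = 6
ES_Backend dev = 0; EF_Backend dev = 13
ES_Frontend dev = 0; EF_Frontend dev = 7
ES_Database migration = 0; EF_Database migration = 4
ES_Unit tests = 0; EF_Unit tests = 13
ES_Integration tests = max(EF_API spec=6, EF_Backend dev=13) = 13; EF_Integration tests = 13+15 = 28
ES_Code review = 6; EF_Code review = 6+13 = 19
ES_Security audit = 6; EF_Security audit = 6+7 = 13
ES_Staging deploy = max(EF_Architecture design=12, EF_Frontend dev=7, EF_Database migration=4, EF_Unit tests=13, EF_Integration tests=28, EF_Code review=19, EF_Security audit=13) = 28; EF_Staging deploy = 28+3 = 31
Expected project duration μ = 31 weeks. Critical path: Backend dev → Integration tests → Staging deploy.

Variance along critical path = 9.000 + 5.444 + 0.111 = 14.556; σ = 3.815 weeks.
D = μ + z·σ = 31 + 0.842·3.815 = 34.2 weeks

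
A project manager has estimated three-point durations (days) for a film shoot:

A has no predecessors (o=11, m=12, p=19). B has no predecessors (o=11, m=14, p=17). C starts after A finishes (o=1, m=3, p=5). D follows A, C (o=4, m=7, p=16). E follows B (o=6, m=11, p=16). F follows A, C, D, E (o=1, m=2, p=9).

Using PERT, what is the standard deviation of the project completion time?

te_A = (11 + 4·12 + 19)/6 = 78/6 = 13; σ²_A = ((19−11)/6)² = 1.778
te_B = (11 + 4·14 + 17)/6 = 84/6 = 14; σ²_B = ((17−11)/6)² = 1.000
te_C = (1 + 4·3 + 5)/6 = 18/6 = 3; σ²_C = ((5−1)/6)² = 0.444
te_D = (4 + 4·7 + 16)/6 = 48/6 = 8; σ²_D = ((16−4)/6)² = 4.000
te_E = (6 + 4·11 + 16)/6 = 66/6 = 11; σ²_E = ((16−6)/6)² = 2.778
te_F = (1 + 4·2 + 9)/6 = 18/6 = 3; σ²_F = ((9−1)/6)² = 1.778

Forward pass:
ES_A = 0; EF_A = 13
ES_B = 0; EF_B = 14
ES_C = 13; EF_C = 13+3 = 16
ES_D = max(EF_A=13, EF_C=16) = 16; EF_D = 16+8 = 24
ES_E = 14; EF_E = 14+11 = 25
ES_F = max(EF_A=13, EF_C=16, EF_D=24, EF_E=25) = 25; EF_F = 25+3 = 28
Expected project duration μ = 28 days. Critical path: B → E → F.

Variance along critical path = 1.000 + 2.778 + 1.778 = 5.556
σ = √5.556 = 2.357 days

2.36 days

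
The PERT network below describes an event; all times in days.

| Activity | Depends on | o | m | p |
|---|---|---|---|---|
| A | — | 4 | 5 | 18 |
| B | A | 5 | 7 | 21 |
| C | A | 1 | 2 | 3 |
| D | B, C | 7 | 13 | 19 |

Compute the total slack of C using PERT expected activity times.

7 days

te_A = (4 + 4·5 + 18)/6 = 42/6 = 7
te_B = (5 + 4·7 + 21)/6 = 54/6 = 9
te_C = (1 + 4·2 + 3)/6 = 12/6 = 2
te_D = (7 + 4·13 + 19)/6 = 78/6 = 13

Forward pass:
ES_A = 0; EF_A = 7
ES_B = 7; EF_B = 7+9 = 16
ES_C = 7; EF_C = 7+2 = 9
ES_D = max(EF_B=16, EF_C=9) = 16; EF_D = 16+13 = 29
Expected project duration μ = 29 days. Critical path: A → B → D.

Backward pass:
LF_D = 29; LS_D = 29−13 = 16
LF_C = LS_D = 16; LS_C = 16−2 = 14
LF_B = LS_D = 16; LS_B = 16−9 = 7
LF_A = min(LS_B=7, LS_C=14) = 7; LS_A = 7−7 = 0
Slack_C = LS_C − ES_C = 14 − 7 = 7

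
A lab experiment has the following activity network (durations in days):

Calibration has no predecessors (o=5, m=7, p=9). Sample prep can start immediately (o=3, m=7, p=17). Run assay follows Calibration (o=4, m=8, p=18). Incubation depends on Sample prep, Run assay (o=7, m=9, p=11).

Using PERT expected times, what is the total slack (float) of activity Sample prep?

8 days

te_Calibration = (5 + 4·7 + 9)/6 = 42/6 = 7
te_Sample prep = (3 + 4·7 + 17)/6 = 48/6 = 8
te_Run assay = (4 + 4·8 + 18)/6 = 54/6 = 9
te_Incubation = (7 + 4·9 + 11)/6 = 54/6 = 9

Forward pass:
ES_Calibration = 0; EF_Calibration = 7
ES_Sample prep = 0; EF_Sample prep = 8
ES_Run assay = 7; EF_Run assay = 7+9 = 16
ES_Incubation = max(EF_Sample prep=8, EF_Run assay=16) = 16; EF_Incubation = 16+9 = 25
Expected project duration μ = 25 days. Critical path: Calibration → Run assay → Incubation.

Backward pass:
LF_Incubation = 25; LS_Incubation = 25−9 = 16
LF_Run assay = LS_Incubation = 16; LS_Run assay = 16−9 = 7
LF_Sample prep = LS_Incubation = 16; LS_Sample prep = 16−8 = 8
LF_Calibration = LS_Run assay = 7; LS_Calibration = 7−7 = 0
Slack_Sample prep = LS_Sample prep − ES_Sample prep = 8 − 0 = 8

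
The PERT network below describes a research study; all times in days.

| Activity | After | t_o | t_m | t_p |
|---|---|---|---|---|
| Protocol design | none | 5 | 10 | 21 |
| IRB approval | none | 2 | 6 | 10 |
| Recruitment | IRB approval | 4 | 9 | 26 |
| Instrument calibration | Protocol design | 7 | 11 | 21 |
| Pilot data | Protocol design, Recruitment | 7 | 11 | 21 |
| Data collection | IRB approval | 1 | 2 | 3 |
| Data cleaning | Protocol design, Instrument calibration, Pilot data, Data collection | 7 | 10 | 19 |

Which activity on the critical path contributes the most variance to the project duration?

te_Protocol design = (5 + 4·10 + 21)/6 = 66/6 = 11; σ²_Protocol design = ((21−5)/6)² = 7.111
te_IRB approval = (2 + 4·6 + 10)/6 = 36/6 = 6; σ²_IRB approval = ((10−2)/6)² = 1.778
te_Recruitment = (4 + 4·9 + 26)/6 = 66/6 = 11; σ²_Recruitment = ((26−4)/6)² = 13.444
te_Instrument calibration = (7 + 4·11 + 21)/6 = 72/6 = 12; σ²_Instrument calibration = ((21−7)/6)² = 5.444
te_Pilot data = (7 + 4·11 + 21)/6 = 72/6 = 12; σ²_Pilot data = ((21−7)/6)² = 5.444
te_Data collection = (1 + 4·2 + 3)/6 = 12/6 = 2; σ²_Data collection = ((3−1)/6)² = 0.111
te_Data cleaning = (7 + 4·10 + 19)/6 = 66/6 = 11; σ²_Data cleaning = ((19−7)/6)² = 4.000

Forward pass:
ES_Protocol design = 0; EF_Protocol design = 11
ES_IRB approval = 0; EF_IRB approval = 6
ES_Recruitment = 6; EF_Recruitment = 6+11 = 17
ES_Instrument calibration = 11; EF_Instrument calibration = 11+12 = 23
ES_Pilot data = max(EF_Protocol design=11, EF_Recruitment=17) = 17; EF_Pilot data = 17+12 = 29
ES_Data collection = 6; EF_Data collection = 6+2 = 8
ES_Data cleaning = max(EF_Protocol design=11, EF_Instrument calibration=23, EF_Pilot data=29, EF_Data collection=8) = 29; EF_Data cleaning = 29+11 = 40
Expected project duration μ = 40 days. Critical path: IRB approval → Recruitment → Pilot data → Data cleaning.

Variances on critical path: σ²_IRB approval=1.778, σ²_Recruitment=13.444, σ²_Pilot data=5.444, σ²_Data cleaning=4.000.
Largest is σ²_Recruitment = 13.444.

Recruitment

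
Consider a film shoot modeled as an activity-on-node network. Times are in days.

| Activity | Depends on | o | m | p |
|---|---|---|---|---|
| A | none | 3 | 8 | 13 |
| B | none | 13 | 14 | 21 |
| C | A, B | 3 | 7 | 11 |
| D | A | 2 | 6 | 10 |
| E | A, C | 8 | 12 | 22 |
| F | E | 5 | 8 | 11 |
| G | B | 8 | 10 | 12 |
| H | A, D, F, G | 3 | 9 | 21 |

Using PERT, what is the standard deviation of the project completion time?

te_A = (3 + 4·8 + 13)/6 = 48/6 = 8; σ²_A = ((13−3)/6)² = 2.778
te_B = (13 + 4·14 + 21)/6 = 90/6 = 15; σ²_B = ((21−13)/6)² = 1.778
te_C = (3 + 4·7 + 11)/6 = 42/6 = 7; σ²_C = ((11−3)/6)² = 1.778
te_D = (2 + 4·6 + 10)/6 = 36/6 = 6; σ²_D = ((10−2)/6)² = 1.778
te_E = (8 + 4·12 + 22)/6 = 78/6 = 13; σ²_E = ((22−8)/6)² = 5.444
te_F = (5 + 4·8 + 11)/6 = 48/6 = 8; σ²_F = ((11−5)/6)² = 1.000
te_G = (8 + 4·10 + 12)/6 = 60/6 = 10; σ²_G = ((12−8)/6)² = 0.444
te_H = (3 + 4·9 + 21)/6 = 60/6 = 10; σ²_H = ((21−3)/6)² = 9.000

Forward pass:
ES_A = 0; EF_A = 8
ES_B = 0; EF_B = 15
ES_C = max(EF_A=8, EF_B=15) = 15; EF_C = 15+7 = 22
ES_D = 8; EF_D = 8+6 = 14
ES_E = max(EF_A=8, EF_C=22) = 22; EF_E = 22+13 = 35
ES_F = 35; EF_F = 35+8 = 43
ES_G = 15; EF_G = 15+10 = 25
ES_H = max(EF_A=8, EF_D=14, EF_F=43, EF_G=25) = 43; EF_H = 43+10 = 53
Expected project duration μ = 53 days. Critical path: B → C → E → F → H.

Variance along critical path = 1.778 + 1.778 + 5.444 + 1.000 + 9.000 = 19.000
σ = √19.000 = 4.359 days

4.36 days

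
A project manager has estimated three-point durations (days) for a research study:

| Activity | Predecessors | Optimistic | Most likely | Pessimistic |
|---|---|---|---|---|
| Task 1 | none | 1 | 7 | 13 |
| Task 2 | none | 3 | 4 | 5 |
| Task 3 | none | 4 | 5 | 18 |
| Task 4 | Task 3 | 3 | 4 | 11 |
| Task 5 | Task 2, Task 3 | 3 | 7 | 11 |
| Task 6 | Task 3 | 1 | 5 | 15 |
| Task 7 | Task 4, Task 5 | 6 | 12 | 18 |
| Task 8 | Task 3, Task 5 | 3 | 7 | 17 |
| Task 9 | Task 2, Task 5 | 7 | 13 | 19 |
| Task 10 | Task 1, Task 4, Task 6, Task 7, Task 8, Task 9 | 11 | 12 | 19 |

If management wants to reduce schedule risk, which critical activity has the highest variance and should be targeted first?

te_Task 1 = (1 + 4·7 + 13)/6 = 42/6 = 7; σ²_Task 1 = ((13−1)/6)² = 4.000
te_Task 2 = (3 + 4·4 + 5)/6 = 24/6 = 4; σ²_Task 2 = ((5−3)/6)² = 0.111
te_Task 3 = (4 + 4·5 + 18)/6 = 42/6 = 7; σ²_Task 3 = ((18−4)/6)² = 5.444
te_Task 4 = (3 + 4·4 + 11)/6 = 30/6 = 5; σ²_Task 4 = ((11−3)/6)² = 1.778
te_Task 5 = (3 + 4·7 + 11)/6 = 42/6 = 7; σ²_Task 5 = ((11−3)/6)² = 1.778
te_Task 6 = (1 + 4·5 + 15)/6 = 36/6 = 6; σ²_Task 6 = ((15−1)/6)² = 5.444
te_Task 7 = (6 + 4·12 + 18)/6 = 72/6 = 12; σ²_Task 7 = ((18−6)/6)² = 4.000
te_Task 8 = (3 + 4·7 + 17)/6 = 48/6 = 8; σ²_Task 8 = ((17−3)/6)² = 5.444
te_Task 9 = (7 + 4·13 + 19)/6 = 78/6 = 13; σ²_Task 9 = ((19−7)/6)² = 4.000
te_Task 10 = (11 + 4·12 + 19)/6 = 78/6 = 13; σ²_Task 10 = ((19−11)/6)² = 1.778

Forward pass:
ES_Task 1 = 0; EF_Task 1 = 7
ES_Task 2 = 0; EF_Task 2 = 4
ES_Task 3 = 0; EF_Task 3 = 7
ES_Task 4 = 7; EF_Task 4 = 7+5 = 12
ES_Task 5 = max(EF_Task 2=4, EF_Task 3=7) = 7; EF_Task 5 = 7+7 = 14
ES_Task 6 = 7; EF_Task 6 = 7+6 = 13
ES_Task 7 = max(EF_Task 4=12, EF_Task 5=14) = 14; EF_Task 7 = 14+12 = 26
ES_Task 8 = max(EF_Task 3=7, EF_Task 5=14) = 14; EF_Task 8 = 14+8 = 22
ES_Task 9 = max(EF_Task 2=4, EF_Task 5=14) = 14; EF_Task 9 = 14+13 = 27
ES_Task 10 = max(EF_Task 1=7, EF_Task 4=12, EF_Task 6=13, EF_Task 7=26, EF_Task 8=22, EF_Task 9=27) = 27; EF_Task 10 = 27+13 = 40
Expected project duration μ = 40 days. Critical path: Task 3 → Task 5 → Task 9 → Task 10.

Variances on critical path: σ²_Task 3=5.444, σ²_Task 5=1.778, σ²_Task 9=4.000, σ²_Task 10=1.778.
Largest is σ²_Task 3 = 5.444.

Task 3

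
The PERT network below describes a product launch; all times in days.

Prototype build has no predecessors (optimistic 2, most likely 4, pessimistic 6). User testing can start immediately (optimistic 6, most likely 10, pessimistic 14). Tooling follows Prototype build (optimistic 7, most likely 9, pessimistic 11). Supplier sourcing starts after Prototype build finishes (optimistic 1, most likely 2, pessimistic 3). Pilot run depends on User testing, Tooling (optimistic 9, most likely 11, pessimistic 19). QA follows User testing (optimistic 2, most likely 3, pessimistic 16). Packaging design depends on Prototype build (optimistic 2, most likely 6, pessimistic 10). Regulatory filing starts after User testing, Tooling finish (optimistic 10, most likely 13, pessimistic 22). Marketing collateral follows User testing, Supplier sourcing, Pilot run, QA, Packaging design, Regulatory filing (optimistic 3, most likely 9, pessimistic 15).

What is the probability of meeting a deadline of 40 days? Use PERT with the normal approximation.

0.910

te_Prototype build = (2 + 4·4 + 6)/6 = 24/6 = 4; σ²_Prototype build = ((6−2)/6)² = 0.444
te_User testing = (6 + 4·10 + 14)/6 = 60/6 = 10; σ²_User testing = ((14−6)/6)² = 1.778
te_Tooling = (7 + 4·9 + 11)/6 = 54/6 = 9; σ²_Tooling = ((11−7)/6)² = 0.444
te_Supplier sourcing = (1 + 4·2 + 3)/6 = 12/6 = 2; σ²_Supplier sourcing = ((3−1)/6)² = 0.111
te_Pilot run = (9 + 4·11 + 19)/6 = 72/6 = 12; σ²_Pilot run = ((19−9)/6)² = 2.778
te_QA = (2 + 4·3 + 16)/6 = 30/6 = 5; σ²_QA = ((16−2)/6)² = 5.444
te_Packaging design = (2 + 4·6 + 10)/6 = 36/6 = 6; σ²_Packaging design = ((10−2)/6)² = 1.778
te_Regulatory filing = (10 + 4·13 + 22)/6 = 84/6 = 14; σ²_Regulatory filing = ((22−10)/6)² = 4.000
te_Marketing collateral = (3 + 4·9 + 15)/6 = 54/6 = 9; σ²_Marketing collateral = ((15−3)/6)² = 4.000

Forward pass:
ES_Prototype build = 0; EF_Prototype build = 4
ES_User testing = 0; EF_User testing = 10
ES_Tooling = 4; EF_Tooling = 4+9 = 13
ES_Supplier sourcing = 4; EF_Supplier sourcing = 4+2 = 6
ES_Pilot run = max(EF_User testing=10, EF_Tooling=13) = 13; EF_Pilot run = 13+12 = 25
ES_QA = 10; EF_QA = 10+5 = 15
ES_Packaging design = 4; EF_Packaging design = 4+6 = 10
ES_Regulatory filing = max(EF_User testing=10, EF_Tooling=13) = 13; EF_Regulatory filing = 13+14 = 27
ES_Marketing collateral = max(EF_User testing=10, EF_Supplier sourcing=6, EF_Pilot run=25, EF_QA=15, EF_Packaging design=10, EF_Regulatory filing=27) = 27; EF_Marketing collateral = 27+9 = 36
Expected project duration μ = 36 days. Critical path: Prototype build → Tooling → Regulatory filing → Marketing collateral.

Variance along critical path = 0.444 + 0.444 + 4.000 + 4.000 = 8.889; σ = √8.889 = 2.981 days.
Z = (40 − 36) / 2.981 = 1.342
P(T ≤ 40) = Φ(1.342) ≈ 0.910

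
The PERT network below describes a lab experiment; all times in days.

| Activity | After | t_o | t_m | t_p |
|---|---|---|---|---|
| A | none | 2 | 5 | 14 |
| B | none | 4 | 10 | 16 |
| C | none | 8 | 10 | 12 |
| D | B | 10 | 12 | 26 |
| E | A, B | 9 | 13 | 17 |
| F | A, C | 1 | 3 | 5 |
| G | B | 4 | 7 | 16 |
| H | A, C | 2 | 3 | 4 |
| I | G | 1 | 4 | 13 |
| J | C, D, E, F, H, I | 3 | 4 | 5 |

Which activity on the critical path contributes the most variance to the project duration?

D

te_A = (2 + 4·5 + 14)/6 = 36/6 = 6; σ²_A = ((14−2)/6)² = 4.000
te_B = (4 + 4·10 + 16)/6 = 60/6 = 10; σ²_B = ((16−4)/6)² = 4.000
te_C = (8 + 4·10 + 12)/6 = 60/6 = 10; σ²_C = ((12−8)/6)² = 0.444
te_D = (10 + 4·12 + 26)/6 = 84/6 = 14; σ²_D = ((26−10)/6)² = 7.111
te_E = (9 + 4·13 + 17)/6 = 78/6 = 13; σ²_E = ((17−9)/6)² = 1.778
te_F = (1 + 4·3 + 5)/6 = 18/6 = 3; σ²_F = ((5−1)/6)² = 0.444
te_G = (4 + 4·7 + 16)/6 = 48/6 = 8; σ²_G = ((16−4)/6)² = 4.000
te_H = (2 + 4·3 + 4)/6 = 18/6 = 3; σ²_H = ((4−2)/6)² = 0.111
te_I = (1 + 4·4 + 13)/6 = 30/6 = 5; σ²_I = ((13−1)/6)² = 4.000
te_J = (3 + 4·4 + 5)/6 = 24/6 = 4; σ²_J = ((5−3)/6)² = 0.111

Forward pass:
ES_A = 0; EF_A = 6
ES_B = 0; EF_B = 10
ES_C = 0; EF_C = 10
ES_D = 10; EF_D = 10+14 = 24
ES_E = max(EF_A=6, EF_B=10) = 10; EF_E = 10+13 = 23
ES_F = max(EF_A=6, EF_C=10) = 10; EF_F = 10+3 = 13
ES_G = 10; EF_G = 10+8 = 18
ES_H = max(EF_A=6, EF_C=10) = 10; EF_H = 10+3 = 13
ES_I = 18; EF_I = 18+5 = 23
ES_J = max(EF_C=10, EF_D=24, EF_E=23, EF_F=13, EF_H=13, EF_I=23) = 24; EF_J = 24+4 = 28
Expected project duration μ = 28 days. Critical path: B → D → J.

Variances on critical path: σ²_B=4.000, σ²_D=7.111, σ²_J=0.111.
Largest is σ²_D = 7.111.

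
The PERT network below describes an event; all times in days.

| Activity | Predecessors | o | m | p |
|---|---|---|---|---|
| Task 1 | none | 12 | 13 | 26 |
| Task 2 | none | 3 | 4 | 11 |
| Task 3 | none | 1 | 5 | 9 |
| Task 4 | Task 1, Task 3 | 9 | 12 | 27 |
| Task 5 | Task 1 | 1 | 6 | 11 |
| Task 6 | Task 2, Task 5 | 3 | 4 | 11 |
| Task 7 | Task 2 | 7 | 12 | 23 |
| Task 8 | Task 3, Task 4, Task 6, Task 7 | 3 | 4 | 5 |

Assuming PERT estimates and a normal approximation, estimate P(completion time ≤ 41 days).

te_Task 1 = (12 + 4·13 + 26)/6 = 90/6 = 15; σ²_Task 1 = ((26−12)/6)² = 5.444
te_Task 2 = (3 + 4·4 + 11)/6 = 30/6 = 5; σ²_Task 2 = ((11−3)/6)² = 1.778
te_Task 3 = (1 + 4·5 + 9)/6 = 30/6 = 5; σ²_Task 3 = ((9−1)/6)² = 1.778
te_Task 4 = (9 + 4·12 + 27)/6 = 84/6 = 14; σ²_Task 4 = ((27−9)/6)² = 9.000
te_Task 5 = (1 + 4·6 + 11)/6 = 36/6 = 6; σ²_Task 5 = ((11−1)/6)² = 2.778
te_Task 6 = (3 + 4·4 + 11)/6 = 30/6 = 5; σ²_Task 6 = ((11−3)/6)² = 1.778
te_Task 7 = (7 + 4·12 + 23)/6 = 78/6 = 13; σ²_Task 7 = ((23−7)/6)² = 7.111
te_Task 8 = (3 + 4·4 + 5)/6 = 24/6 = 4; σ²_Task 8 = ((5−3)/6)² = 0.111

Forward pass:
ES_Task 1 = 0; EF_Task 1 = 15
ES_Task 2 = 0; EF_Task 2 = 5
ES_Task 3 = 0; EF_Task 3 = 5
ES_Task 4 = max(EF_Task 1=15, EF_Task 3=5) = 15; EF_Task 4 = 15+14 = 29
ES_Task 5 = 15; EF_Task 5 = 15+6 = 21
ES_Task 6 = max(EF_Task 2=5, EF_Task 5=21) = 21; EF_Task 6 = 21+5 = 26
ES_Task 7 = 5; EF_Task 7 = 5+13 = 18
ES_Task 8 = max(EF_Task 3=5, EF_Task 4=29, EF_Task 6=26, EF_Task 7=18) = 29; EF_Task 8 = 29+4 = 33
Expected project duration μ = 33 days. Critical path: Task 1 → Task 4 → Task 8.

Variance along critical path = 5.444 + 9.000 + 0.111 = 14.556; σ = √14.556 = 3.815 days.
Z = (41 − 33) / 3.815 = 2.097
P(T ≤ 41) = Φ(2.097) ≈ 0.982

0.982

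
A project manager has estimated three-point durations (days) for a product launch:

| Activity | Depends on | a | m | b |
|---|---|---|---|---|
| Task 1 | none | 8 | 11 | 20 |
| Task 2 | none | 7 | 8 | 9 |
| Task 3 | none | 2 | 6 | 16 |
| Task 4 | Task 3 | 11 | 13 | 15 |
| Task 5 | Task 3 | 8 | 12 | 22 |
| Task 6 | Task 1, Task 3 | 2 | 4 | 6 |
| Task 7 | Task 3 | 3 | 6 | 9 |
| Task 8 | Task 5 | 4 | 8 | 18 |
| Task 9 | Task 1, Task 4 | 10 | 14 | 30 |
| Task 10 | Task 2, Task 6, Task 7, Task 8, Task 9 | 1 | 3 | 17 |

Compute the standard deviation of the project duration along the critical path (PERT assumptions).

4.91 days

te_Task 1 = (8 + 4·11 + 20)/6 = 72/6 = 12; σ²_Task 1 = ((20−8)/6)² = 4.000
te_Task 2 = (7 + 4·8 + 9)/6 = 48/6 = 8; σ²_Task 2 = ((9−7)/6)² = 0.111
te_Task 3 = (2 + 4·6 + 16)/6 = 42/6 = 7; σ²_Task 3 = ((16−2)/6)² = 5.444
te_Task 4 = (11 + 4·13 + 15)/6 = 78/6 = 13; σ²_Task 4 = ((15−11)/6)² = 0.444
te_Task 5 = (8 + 4·12 + 22)/6 = 78/6 = 13; σ²_Task 5 = ((22−8)/6)² = 5.444
te_Task 6 = (2 + 4·4 + 6)/6 = 24/6 = 4; σ²_Task 6 = ((6−2)/6)² = 0.444
te_Task 7 = (3 + 4·6 + 9)/6 = 36/6 = 6; σ²_Task 7 = ((9−3)/6)² = 1.000
te_Task 8 = (4 + 4·8 + 18)/6 = 54/6 = 9; σ²_Task 8 = ((18−4)/6)² = 5.444
te_Task 9 = (10 + 4·14 + 30)/6 = 96/6 = 16; σ²_Task 9 = ((30−10)/6)² = 11.111
te_Task 10 = (1 + 4·3 + 17)/6 = 30/6 = 5; σ²_Task 10 = ((17−1)/6)² = 7.111

Forward pass:
ES_Task 1 = 0; EF_Task 1 = 12
ES_Task 2 = 0; EF_Task 2 = 8
ES_Task 3 = 0; EF_Task 3 = 7
ES_Task 4 = 7; EF_Task 4 = 7+13 = 20
ES_Task 5 = 7; EF_Task 5 = 7+13 = 20
ES_Task 6 = max(EF_Task 1=12, EF_Task 3=7) = 12; EF_Task 6 = 12+4 = 16
ES_Task 7 = 7; EF_Task 7 = 7+6 = 13
ES_Task 8 = 20; EF_Task 8 = 20+9 = 29
ES_Task 9 = max(EF_Task 1=12, EF_Task 4=20) = 20; EF_Task 9 = 20+16 = 36
ES_Task 10 = max(EF_Task 2=8, EF_Task 6=16, EF_Task 7=13, EF_Task 8=29, EF_Task 9=36) = 36; EF_Task 10 = 36+5 = 41
Expected project duration μ = 41 days. Critical path: Task 3 → Task 4 → Task 9 → Task 10.

Variance along critical path = 5.444 + 0.444 + 11.111 + 7.111 = 24.111
σ = √24.111 = 4.910 days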